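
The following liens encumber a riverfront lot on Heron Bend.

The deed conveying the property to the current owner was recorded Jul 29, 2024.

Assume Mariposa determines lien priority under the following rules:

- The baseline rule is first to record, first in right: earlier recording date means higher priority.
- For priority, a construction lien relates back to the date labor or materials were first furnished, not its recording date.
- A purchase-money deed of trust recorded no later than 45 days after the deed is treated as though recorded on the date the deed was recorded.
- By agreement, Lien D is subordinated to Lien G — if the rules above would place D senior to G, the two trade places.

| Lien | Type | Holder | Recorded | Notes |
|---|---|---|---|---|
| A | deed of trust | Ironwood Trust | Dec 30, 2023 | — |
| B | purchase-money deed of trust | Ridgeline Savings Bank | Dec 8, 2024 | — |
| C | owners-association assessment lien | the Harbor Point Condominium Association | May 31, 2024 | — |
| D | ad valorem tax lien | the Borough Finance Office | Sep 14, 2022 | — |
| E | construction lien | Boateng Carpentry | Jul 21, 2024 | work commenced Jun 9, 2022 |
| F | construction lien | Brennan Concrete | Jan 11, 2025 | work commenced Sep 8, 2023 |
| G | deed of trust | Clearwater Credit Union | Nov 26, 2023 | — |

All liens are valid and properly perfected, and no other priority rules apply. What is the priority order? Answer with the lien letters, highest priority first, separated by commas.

E, G, F, D, A, C, B

First, effective dates: B was recorded 132 days after the deed, outside the 45-day window, so it keeps its recording date; E is treated as recorded Jun 9, 2022, the work-commencement date; F is treated as recorded Sep 8, 2023, the work-commencement date.
By effective date, earliest first: E (Jun 9, 2022), D (Sep 14, 2022), F (Sep 8, 2023), G (Nov 26, 2023), A (Dec 30, 2023), C (May 31, 2024), B (Dec 8, 2024).
The subordination applies — D was senior to G — so D and G swap.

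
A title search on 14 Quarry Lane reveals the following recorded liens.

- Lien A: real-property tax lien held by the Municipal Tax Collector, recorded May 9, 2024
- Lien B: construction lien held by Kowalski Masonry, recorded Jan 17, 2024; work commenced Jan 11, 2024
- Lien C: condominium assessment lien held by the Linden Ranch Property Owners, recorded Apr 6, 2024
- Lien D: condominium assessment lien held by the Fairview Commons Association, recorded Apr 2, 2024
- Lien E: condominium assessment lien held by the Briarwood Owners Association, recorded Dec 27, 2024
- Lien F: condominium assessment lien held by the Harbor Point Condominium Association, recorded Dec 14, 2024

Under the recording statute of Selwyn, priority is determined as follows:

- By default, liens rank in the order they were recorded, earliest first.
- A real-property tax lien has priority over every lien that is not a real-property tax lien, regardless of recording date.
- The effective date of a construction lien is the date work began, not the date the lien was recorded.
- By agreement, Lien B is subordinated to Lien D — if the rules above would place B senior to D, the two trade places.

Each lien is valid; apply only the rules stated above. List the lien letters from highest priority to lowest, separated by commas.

A, D, B, C, F, E

First, effective dates: B relates back to Jan 11, 2024 (work commenced).
As a real-property tax lien, A is senior to every other lien.
Remaining liens by effective date: B (Jan 11, 2024), D (Apr 2, 2024), C (Apr 6, 2024), F (Dec 14, 2024), E (Dec 27, 2024).
B would otherwise be senior to D, so under the subordination agreement B and D exchange positions.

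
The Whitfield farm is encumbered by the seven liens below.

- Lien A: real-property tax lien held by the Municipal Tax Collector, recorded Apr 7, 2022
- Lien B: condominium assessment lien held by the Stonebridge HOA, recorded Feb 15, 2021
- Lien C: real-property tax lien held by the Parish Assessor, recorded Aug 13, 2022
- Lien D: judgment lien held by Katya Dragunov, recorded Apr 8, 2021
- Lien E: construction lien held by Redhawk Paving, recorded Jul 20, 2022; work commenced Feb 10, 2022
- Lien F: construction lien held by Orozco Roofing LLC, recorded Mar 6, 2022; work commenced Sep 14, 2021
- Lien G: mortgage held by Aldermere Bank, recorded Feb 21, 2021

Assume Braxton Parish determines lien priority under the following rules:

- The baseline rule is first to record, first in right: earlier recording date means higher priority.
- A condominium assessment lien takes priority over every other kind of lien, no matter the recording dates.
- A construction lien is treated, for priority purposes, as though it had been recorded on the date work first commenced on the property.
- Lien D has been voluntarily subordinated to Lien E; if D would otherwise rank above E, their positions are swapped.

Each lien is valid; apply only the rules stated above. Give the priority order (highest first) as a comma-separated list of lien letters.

B, G, E, F, D, A, C

Effective dates after the stated exceptions: E's effective date is Feb 10, 2022, when work began; F is treated as recorded Sep 14, 2021, the work-commencement date.
As a condominium assessment lien, B is senior to every other lien.
The other liens, earliest effective date first: G (Feb 21, 2021), D (Apr 8, 2021), F (Sep 14, 2021), E (Feb 10, 2022), A (Apr 7, 2022), C (Aug 13, 2022).
The subordination applies — D was senior to E — so D and E swap.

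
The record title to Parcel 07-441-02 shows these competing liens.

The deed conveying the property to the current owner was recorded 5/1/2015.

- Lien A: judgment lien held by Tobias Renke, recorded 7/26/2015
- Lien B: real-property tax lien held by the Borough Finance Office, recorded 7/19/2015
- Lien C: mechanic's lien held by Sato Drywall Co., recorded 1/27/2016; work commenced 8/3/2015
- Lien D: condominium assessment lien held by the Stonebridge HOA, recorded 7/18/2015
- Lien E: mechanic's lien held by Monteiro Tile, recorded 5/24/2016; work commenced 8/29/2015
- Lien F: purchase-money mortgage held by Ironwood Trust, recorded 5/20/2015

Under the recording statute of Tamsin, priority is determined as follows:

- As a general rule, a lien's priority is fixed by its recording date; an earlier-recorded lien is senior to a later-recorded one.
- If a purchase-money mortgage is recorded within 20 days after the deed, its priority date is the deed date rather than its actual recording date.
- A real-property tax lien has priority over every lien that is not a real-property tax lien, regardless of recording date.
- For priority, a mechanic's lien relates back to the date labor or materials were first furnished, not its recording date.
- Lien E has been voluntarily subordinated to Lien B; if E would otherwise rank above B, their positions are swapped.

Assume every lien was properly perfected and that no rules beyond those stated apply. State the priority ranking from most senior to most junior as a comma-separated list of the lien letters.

B, F, D, A, C, E

Adjusting effective dates: C relates back to 8/3/2015 (work commenced); E's effective date is 8/29/2015, when work began; F was recorded within the 20-day window, so its effective date is the deed date 5/1/2015.
B, as a real-property tax lien, has superpriority and ranks first.
The other liens, earliest effective date first: F (5/1/2015), D (7/18/2015), A (7/26/2015), C (8/3/2015), E (8/29/2015).
E is already junior to B, so the subordination agreement changes nothing.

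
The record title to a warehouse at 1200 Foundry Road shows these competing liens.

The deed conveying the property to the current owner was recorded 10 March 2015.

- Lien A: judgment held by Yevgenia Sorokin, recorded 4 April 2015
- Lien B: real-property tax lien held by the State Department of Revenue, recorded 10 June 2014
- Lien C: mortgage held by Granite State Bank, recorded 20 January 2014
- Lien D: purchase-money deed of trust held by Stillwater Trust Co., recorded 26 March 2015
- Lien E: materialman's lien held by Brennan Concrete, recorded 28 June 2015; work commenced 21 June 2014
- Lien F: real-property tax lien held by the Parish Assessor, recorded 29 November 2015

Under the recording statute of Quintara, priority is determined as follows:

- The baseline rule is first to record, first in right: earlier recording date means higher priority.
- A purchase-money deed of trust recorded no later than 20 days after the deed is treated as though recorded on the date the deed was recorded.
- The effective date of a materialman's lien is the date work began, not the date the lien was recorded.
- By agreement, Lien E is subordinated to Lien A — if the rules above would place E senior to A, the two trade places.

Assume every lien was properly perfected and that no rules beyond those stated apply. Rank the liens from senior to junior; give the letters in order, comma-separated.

Effective dates after the stated exceptions: D's effective date is the deed date, 10 March 2015; E is treated as recorded 21 June 2014, the work-commencement date.
Ordering by effective date: C (20 January 2014), B (10 June 2014), E (21 June 2014), D (10 March 2015), A (4 April 2015), F (29 November 2015).
E would otherwise be senior to A, so under the subordination agreement E and A exchange positions.

C, B, A, D, E, F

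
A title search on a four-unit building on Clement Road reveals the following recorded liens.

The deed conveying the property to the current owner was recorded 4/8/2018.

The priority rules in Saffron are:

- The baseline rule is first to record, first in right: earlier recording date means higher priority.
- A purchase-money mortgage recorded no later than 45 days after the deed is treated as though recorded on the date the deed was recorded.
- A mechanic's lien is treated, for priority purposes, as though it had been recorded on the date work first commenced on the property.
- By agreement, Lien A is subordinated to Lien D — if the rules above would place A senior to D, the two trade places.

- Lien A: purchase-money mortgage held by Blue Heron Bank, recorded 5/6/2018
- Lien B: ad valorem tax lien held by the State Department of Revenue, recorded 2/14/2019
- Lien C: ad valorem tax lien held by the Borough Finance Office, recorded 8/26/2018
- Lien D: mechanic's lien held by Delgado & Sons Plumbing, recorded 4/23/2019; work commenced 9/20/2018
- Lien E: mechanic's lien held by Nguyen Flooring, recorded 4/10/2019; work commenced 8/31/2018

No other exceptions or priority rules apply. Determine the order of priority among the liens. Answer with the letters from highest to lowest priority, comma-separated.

D, C, E, A, B

Effective dates after the stated exceptions: A was recorded within the 45-day window, so its effective date is the deed date 4/8/2018; D is treated as recorded 9/20/2018, the work-commencement date; E's effective date is 8/31/2018, when work began.
Sorted by effective date: A (4/8/2018), C (8/26/2018), E (8/31/2018), D (9/20/2018), B (2/14/2019).
The subordination applies — A was senior to D — so A and D swap.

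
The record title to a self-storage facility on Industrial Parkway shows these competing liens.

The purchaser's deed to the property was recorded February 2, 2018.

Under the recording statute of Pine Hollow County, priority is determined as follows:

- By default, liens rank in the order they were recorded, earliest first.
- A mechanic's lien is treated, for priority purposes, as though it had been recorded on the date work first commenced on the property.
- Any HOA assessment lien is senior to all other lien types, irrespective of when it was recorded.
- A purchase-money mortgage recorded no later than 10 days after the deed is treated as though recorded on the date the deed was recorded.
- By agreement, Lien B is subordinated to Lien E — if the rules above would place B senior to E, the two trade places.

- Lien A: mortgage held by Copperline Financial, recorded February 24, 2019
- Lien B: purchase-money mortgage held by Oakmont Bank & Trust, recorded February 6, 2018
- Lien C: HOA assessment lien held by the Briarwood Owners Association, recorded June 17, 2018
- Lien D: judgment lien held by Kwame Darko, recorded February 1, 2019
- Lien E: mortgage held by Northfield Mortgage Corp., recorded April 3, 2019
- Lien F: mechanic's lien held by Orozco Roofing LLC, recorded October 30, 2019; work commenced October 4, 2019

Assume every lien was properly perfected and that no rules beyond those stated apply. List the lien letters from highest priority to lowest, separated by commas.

C, E, D, A, B, F

First, effective dates: B's effective date is the deed date, February 2, 2018; F relates back to October 4, 2019 (work commenced).
C is an HOA assessment lien and takes priority over every other lien.
Ordering the rest by effective date: B (February 2, 2018), D (February 1, 2019), A (February 24, 2019), E (April 3, 2019), F (October 4, 2019).
B would otherwise be senior to E, so under the subordination agreement B and E exchange positions.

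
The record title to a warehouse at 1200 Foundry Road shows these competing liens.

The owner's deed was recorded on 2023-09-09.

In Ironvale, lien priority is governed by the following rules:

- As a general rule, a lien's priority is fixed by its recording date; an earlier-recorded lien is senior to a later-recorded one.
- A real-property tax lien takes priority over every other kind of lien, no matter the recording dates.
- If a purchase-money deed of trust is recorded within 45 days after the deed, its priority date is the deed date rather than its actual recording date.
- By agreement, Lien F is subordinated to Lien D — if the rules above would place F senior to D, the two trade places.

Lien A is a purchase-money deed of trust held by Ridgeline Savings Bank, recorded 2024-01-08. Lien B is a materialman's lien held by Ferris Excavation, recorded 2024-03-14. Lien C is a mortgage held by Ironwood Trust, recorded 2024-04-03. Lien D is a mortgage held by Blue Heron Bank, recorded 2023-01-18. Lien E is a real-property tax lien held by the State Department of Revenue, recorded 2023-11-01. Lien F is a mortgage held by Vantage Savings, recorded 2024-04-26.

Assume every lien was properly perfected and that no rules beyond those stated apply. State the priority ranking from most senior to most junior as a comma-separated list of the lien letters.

E, D, A, B, C, F

First, effective dates: A missed the 45-day window (121 days after the deed), so its recording date stands.
E, as a real-property tax lien, has superpriority and ranks first.
Remaining liens by effective date: D (2023-01-18), A (2024-01-08), B (2024-03-14), C (2024-04-03), F (2024-04-26).
F already ranks below D; the subordination has no effect.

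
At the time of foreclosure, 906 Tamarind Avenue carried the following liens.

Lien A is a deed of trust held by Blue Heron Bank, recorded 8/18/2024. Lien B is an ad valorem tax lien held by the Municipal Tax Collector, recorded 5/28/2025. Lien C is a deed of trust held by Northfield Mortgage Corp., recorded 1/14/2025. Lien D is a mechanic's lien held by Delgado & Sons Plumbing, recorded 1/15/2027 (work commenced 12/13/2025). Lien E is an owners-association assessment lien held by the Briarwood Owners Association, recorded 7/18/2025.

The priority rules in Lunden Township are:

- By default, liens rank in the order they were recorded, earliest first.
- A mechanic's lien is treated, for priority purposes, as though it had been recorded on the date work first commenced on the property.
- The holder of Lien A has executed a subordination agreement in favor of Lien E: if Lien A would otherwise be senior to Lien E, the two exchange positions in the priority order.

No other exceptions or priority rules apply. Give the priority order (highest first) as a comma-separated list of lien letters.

Effective dates after the stated exceptions: D is treated as recorded 12/13/2025, the work-commencement date.
By effective date: A (8/18/2024), C (1/14/2025), B (5/28/2025), E (7/18/2025), D (12/13/2025).
A would otherwise be senior to E, so under the subordination agreement A and E exchange positions.

E, C, B, A, D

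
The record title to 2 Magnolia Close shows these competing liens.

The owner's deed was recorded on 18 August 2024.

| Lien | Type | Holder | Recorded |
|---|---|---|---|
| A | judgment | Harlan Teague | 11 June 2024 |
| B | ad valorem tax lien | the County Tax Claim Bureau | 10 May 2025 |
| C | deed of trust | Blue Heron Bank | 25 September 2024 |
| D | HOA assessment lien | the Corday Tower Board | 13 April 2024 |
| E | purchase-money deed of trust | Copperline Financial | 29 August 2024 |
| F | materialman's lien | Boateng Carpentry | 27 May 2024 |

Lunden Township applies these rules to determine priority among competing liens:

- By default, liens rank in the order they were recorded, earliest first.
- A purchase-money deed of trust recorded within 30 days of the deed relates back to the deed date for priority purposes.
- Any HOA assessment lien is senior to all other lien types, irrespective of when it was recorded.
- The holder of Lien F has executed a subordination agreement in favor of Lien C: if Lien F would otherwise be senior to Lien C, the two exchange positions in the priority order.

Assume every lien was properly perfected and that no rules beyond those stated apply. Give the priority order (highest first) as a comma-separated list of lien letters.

D, C, A, E, F, B

First, effective dates: E was recorded within the 30-day window, so its effective date is the deed date 18 August 2024.
As an HOA assessment lien, D is senior to every other lien.
Among the remaining liens, by effective date: F (27 May 2024), A (11 June 2024), E (18 August 2024), C (25 September 2024), B (10 May 2025).
Because F would otherwise rank above C, the subordination swaps them.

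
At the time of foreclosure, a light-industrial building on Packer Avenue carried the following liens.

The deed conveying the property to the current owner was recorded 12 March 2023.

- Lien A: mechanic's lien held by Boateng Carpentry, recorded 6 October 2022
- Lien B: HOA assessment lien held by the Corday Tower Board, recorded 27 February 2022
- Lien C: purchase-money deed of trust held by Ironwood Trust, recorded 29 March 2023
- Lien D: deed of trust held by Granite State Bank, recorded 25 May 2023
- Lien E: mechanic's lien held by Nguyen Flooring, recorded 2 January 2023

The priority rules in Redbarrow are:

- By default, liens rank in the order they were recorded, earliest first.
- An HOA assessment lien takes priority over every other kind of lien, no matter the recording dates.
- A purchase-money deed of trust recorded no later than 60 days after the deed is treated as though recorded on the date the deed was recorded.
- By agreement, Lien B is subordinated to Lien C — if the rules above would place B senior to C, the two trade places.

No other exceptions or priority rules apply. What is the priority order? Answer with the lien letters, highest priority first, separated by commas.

C, A, E, B, D

First, effective dates: C was recorded within the 60-day window, so its effective date is the deed date 12 March 2023.
B, as an HOA assessment lien, has superpriority and ranks first.
Remaining liens by effective date: A (6 October 2022), E (2 January 2023), C (12 March 2023), D (25 May 2023).
Because B would otherwise rank above C, the subordination swaps them.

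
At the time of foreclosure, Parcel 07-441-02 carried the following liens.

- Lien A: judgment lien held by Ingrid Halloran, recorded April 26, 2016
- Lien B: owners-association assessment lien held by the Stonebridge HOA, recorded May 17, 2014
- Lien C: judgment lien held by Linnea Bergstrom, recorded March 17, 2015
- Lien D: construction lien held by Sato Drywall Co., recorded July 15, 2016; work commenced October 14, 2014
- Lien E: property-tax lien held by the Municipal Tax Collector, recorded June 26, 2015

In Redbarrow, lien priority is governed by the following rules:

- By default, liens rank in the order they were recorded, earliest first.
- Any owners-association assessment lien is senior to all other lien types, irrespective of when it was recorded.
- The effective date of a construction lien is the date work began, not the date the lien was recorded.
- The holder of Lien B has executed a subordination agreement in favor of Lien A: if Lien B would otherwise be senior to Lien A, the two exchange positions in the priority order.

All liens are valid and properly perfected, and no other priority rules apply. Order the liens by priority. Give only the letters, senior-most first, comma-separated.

Effective dates: D is treated as recorded October 14, 2014, the work-commencement date.
B is an owners-association assessment lien, so it outranks all other liens regardless of date.
The other liens, earliest effective date first: D (October 14, 2014), C (March 17, 2015), E (June 26, 2015), A (April 26, 2016).
Because B would otherwise rank above A, the subordination swaps them.

A, D, C, E, B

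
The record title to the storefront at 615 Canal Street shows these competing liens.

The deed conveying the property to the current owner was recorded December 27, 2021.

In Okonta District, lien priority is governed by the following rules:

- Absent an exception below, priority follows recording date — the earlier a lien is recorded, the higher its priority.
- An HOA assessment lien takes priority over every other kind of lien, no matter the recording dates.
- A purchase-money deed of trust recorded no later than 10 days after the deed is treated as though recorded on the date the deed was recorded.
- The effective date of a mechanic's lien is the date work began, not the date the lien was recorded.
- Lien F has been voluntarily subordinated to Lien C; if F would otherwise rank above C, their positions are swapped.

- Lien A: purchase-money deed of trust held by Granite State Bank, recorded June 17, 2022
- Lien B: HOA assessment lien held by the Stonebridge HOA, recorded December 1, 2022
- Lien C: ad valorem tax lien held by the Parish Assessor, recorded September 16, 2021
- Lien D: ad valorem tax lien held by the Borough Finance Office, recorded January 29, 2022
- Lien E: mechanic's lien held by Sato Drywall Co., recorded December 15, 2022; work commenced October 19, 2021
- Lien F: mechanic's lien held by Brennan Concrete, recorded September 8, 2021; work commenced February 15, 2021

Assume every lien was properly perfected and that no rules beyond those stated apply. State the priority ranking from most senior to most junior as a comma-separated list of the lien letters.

B, C, F, E, D, A

Effective dates after the stated exceptions: A was recorded 172 days after the deed — beyond 10 days — so no relation-back applies; E's effective date is October 19, 2021, when work began; F relates back to February 15, 2021 (work commenced).
As an HOA assessment lien, B is senior to every other lien.
The other liens, earliest effective date first: F (February 15, 2021), C (September 16, 2021), E (October 19, 2021), D (January 29, 2022), A (June 17, 2022).
F would otherwise be senior to C, so under the subordination agreement F and C exchange positions.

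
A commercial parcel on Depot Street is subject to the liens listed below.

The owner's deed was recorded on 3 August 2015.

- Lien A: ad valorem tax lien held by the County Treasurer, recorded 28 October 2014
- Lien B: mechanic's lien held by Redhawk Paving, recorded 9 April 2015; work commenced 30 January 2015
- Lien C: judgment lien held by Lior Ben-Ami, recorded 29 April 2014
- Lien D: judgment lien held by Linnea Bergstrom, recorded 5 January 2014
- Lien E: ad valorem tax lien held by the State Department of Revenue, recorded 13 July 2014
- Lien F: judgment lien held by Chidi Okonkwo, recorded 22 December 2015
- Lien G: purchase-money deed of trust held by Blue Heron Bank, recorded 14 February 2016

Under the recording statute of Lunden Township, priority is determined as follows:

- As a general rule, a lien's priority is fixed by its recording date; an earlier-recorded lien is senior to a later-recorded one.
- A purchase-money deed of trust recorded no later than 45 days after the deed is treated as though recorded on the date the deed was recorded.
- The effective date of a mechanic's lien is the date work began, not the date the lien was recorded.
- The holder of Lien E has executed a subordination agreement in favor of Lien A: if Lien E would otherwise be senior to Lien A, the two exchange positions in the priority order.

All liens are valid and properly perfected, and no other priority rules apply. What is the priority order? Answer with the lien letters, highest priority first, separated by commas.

Effective dates after the stated exceptions: B is treated as recorded 30 January 2015, the work-commencement date; G was recorded 195 days after the deed, outside the 45-day window, so it keeps its recording date.
Sorted by effective date: D (5 January 2014), C (29 April 2014), E (13 July 2014), A (28 October 2014), B (30 January 2015), F (22 December 2015), G (14 February 2016).
Because E would otherwise rank above A, the subordination swaps them.

D, C, A, E, B, F, G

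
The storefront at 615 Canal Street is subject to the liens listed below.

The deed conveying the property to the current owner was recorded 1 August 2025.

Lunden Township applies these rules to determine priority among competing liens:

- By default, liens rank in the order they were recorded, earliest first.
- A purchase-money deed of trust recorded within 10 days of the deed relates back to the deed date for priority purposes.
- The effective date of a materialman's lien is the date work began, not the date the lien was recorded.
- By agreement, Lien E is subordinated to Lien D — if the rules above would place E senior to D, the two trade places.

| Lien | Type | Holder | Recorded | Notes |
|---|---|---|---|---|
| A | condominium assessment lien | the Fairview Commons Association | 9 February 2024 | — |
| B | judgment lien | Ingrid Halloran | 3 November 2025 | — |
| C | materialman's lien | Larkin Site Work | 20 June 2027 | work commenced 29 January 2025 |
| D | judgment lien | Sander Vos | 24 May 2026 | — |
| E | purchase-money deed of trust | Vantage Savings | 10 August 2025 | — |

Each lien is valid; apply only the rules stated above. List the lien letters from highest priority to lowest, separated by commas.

A, C, D, B, E

Effective dates after the stated exceptions: C's effective date is 29 January 2025, when work began; E was recorded within the 10-day window, so its effective date is the deed date 1 August 2025.
Sorted by effective date: A (9 February 2024), C (29 January 2025), E (1 August 2025), B (3 November 2025), D (24 May 2026).
E is senior to D before the subordination, so the two trade places.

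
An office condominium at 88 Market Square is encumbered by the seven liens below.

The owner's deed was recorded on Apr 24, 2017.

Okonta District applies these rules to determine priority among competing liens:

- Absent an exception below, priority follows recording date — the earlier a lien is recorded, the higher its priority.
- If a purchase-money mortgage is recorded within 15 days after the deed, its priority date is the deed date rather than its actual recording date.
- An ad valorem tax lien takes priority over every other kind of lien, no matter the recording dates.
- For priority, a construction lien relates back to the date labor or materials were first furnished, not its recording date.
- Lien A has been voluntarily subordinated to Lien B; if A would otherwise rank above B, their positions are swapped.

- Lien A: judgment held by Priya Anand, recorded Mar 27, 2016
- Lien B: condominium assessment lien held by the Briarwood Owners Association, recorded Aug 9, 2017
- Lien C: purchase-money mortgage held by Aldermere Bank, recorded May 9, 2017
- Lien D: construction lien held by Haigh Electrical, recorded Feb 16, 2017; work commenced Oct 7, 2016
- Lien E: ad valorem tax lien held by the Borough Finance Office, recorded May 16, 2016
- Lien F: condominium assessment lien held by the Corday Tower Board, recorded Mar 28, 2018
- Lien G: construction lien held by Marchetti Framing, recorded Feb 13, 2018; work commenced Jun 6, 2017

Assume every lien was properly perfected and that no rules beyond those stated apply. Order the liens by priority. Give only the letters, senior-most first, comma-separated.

Adjusting effective dates: C was recorded within the 15-day window, so its effective date is the deed date Apr 24, 2017; D's effective date is Oct 7, 2016, when work began; G's effective date is Jun 6, 2017, when work began.
E is an ad valorem tax lien, so it outranks all other liens regardless of date.
Among the remaining liens, by effective date: A (Mar 27, 2016), D (Oct 7, 2016), C (Apr 24, 2017), G (Jun 6, 2017), B (Aug 9, 2017), F (Mar 28, 2018).
The subordination applies — A was senior to B — so A and B swap.

E, B, D, C, G, A, F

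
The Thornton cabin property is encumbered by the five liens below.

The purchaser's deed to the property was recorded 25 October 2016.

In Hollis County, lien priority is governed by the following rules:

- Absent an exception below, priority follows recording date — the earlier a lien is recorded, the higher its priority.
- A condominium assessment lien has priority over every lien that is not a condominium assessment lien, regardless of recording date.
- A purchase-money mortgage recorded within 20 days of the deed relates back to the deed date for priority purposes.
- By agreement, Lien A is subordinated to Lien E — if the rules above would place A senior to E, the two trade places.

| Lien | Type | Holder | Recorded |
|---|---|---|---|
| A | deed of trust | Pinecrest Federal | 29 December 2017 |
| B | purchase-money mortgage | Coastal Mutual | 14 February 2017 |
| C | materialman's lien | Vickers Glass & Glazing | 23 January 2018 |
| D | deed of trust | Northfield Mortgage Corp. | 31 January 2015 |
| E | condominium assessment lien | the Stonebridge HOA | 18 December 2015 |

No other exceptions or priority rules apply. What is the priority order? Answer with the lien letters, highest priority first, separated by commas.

Effective dates: B missed the 20-day window (112 days after the deed), so its recording date stands.
E is a condominium assessment lien and takes priority over every other lien.
The other liens, earliest effective date first: D (31 January 2015), B (14 February 2017), A (29 December 2017), C (23 January 2018).
Since A is not senior to E, the subordination leaves the order unchanged.

E, D, B, A, C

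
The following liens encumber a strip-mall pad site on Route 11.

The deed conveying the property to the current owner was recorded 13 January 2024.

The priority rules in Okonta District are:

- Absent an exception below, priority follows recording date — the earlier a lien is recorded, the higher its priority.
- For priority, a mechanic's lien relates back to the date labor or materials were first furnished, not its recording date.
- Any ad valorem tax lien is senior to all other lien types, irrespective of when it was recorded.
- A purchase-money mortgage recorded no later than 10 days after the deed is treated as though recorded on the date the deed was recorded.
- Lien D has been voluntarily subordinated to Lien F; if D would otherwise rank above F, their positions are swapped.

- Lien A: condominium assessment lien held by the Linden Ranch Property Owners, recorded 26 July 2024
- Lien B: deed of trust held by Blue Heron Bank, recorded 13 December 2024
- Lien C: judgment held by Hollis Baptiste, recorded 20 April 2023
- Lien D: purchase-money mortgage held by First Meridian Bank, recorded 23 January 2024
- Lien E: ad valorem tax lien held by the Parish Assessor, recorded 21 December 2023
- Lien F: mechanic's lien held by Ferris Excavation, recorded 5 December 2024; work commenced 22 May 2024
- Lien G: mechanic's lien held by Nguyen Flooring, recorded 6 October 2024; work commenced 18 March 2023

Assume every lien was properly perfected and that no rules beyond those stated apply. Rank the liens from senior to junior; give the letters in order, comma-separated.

E, G, C, F, D, A, B

Effective dates after the stated exceptions: D relates back to the deed date 13 January 2024; F relates back to 22 May 2024 (work commenced); G relates back to 18 March 2023 (work commenced).
E is an ad valorem tax lien and takes priority over every other lien.
Remaining liens by effective date: G (18 March 2023), C (20 April 2023), D (13 January 2024), F (22 May 2024), A (26 July 2024), B (13 December 2024).
The subordination applies — D was senior to F — so D and F swap.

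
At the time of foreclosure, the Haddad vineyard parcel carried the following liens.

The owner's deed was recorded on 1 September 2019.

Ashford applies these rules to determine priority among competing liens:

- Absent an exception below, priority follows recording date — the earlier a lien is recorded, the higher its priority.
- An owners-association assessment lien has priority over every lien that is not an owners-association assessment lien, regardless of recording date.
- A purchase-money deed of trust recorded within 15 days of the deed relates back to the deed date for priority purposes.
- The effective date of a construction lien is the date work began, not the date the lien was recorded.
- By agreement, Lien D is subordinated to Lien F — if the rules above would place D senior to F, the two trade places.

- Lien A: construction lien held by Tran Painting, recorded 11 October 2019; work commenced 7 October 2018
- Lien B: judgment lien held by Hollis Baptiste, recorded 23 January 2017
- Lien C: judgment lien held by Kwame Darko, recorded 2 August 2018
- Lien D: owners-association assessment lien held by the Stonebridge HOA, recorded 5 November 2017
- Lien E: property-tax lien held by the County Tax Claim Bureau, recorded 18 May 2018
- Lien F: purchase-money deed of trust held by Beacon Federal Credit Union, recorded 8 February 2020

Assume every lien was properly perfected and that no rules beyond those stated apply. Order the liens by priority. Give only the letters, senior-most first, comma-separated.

F, B, E, C, A, D

Adjusting effective dates: A is treated as recorded 7 October 2018, the work-commencement date; F missed the 15-day window (160 days after the deed), so its recording date stands.
As an owners-association assessment lien, D is senior to every other lien.
The other liens, earliest effective date first: B (23 January 2017), E (18 May 2018), C (2 August 2018), A (7 October 2018), F (8 February 2020).
D would otherwise be senior to F, so under the subordination agreement D and F exchange positions.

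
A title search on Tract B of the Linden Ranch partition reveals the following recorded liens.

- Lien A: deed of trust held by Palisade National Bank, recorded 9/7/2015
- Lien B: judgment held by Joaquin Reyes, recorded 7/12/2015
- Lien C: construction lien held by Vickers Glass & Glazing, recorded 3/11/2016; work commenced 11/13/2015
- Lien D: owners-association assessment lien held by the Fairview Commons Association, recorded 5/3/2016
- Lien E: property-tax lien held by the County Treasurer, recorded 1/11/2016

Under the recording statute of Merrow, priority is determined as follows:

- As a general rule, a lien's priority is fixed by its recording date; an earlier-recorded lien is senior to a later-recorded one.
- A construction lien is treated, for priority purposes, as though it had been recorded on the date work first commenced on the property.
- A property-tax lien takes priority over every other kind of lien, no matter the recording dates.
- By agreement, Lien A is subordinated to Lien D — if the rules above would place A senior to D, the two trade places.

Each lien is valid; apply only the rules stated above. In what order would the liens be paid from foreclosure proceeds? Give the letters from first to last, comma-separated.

Effective dates: C is treated as recorded 11/13/2015, the work-commencement date.
E is a property-tax lien, so it outranks all other liens regardless of date.
Among the remaining liens, by effective date: B (7/12/2015), A (9/7/2015), C (11/13/2015), D (5/3/2016).
The subordination applies — A was senior to D — so A and D swap.

E, B, D, C, A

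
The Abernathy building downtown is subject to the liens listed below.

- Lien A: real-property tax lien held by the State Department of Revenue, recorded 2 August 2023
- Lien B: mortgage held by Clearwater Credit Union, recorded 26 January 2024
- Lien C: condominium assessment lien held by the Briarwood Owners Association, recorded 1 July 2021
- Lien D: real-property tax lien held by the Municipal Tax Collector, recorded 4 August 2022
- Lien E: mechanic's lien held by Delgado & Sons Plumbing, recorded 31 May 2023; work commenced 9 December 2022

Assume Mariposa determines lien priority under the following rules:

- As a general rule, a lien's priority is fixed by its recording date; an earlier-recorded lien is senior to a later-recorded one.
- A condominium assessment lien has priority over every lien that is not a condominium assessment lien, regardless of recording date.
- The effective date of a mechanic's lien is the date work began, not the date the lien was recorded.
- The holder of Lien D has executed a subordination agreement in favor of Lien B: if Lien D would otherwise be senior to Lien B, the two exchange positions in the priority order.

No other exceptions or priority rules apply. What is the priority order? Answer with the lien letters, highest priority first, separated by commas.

Effective dates after the stated exceptions: E relates back to 9 December 2022 (work commenced).
C is a condominium assessment lien and takes priority over every other lien.
Among the remaining liens, by effective date: D (4 August 2022), E (9 December 2022), A (2 August 2023), B (26 January 2024).
D is senior to B before the subordination, so the two trade places.

C, B, E, A, D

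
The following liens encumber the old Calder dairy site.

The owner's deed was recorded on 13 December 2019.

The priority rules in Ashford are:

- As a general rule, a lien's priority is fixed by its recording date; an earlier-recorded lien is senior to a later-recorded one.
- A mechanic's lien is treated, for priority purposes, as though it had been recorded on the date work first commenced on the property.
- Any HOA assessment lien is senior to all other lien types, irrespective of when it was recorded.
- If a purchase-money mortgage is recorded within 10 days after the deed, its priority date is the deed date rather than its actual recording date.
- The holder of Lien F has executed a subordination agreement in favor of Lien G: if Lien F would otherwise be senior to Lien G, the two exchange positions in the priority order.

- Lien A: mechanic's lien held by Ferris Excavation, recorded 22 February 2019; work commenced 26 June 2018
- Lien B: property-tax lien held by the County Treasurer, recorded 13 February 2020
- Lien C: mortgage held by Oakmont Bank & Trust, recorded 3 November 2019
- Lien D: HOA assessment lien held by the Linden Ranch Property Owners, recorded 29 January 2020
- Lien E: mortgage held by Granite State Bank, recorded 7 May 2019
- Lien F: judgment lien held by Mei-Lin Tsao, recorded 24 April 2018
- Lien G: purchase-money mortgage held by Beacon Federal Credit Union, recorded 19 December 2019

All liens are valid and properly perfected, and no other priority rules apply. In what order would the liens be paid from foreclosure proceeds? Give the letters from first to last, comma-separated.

Effective dates after the stated exceptions: A is treated as recorded 26 June 2018, the work-commencement date; G's effective date is the deed date, 13 December 2019.
D is an HOA assessment lien, so it outranks all other liens regardless of date.
Among the remaining liens, by effective date: F (24 April 2018), A (26 June 2018), E (7 May 2019), C (3 November 2019), G (13 December 2019), B (13 February 2020).
The subordination applies — F was senior to G — so F and G swap.

D, G, A, E, C, F, B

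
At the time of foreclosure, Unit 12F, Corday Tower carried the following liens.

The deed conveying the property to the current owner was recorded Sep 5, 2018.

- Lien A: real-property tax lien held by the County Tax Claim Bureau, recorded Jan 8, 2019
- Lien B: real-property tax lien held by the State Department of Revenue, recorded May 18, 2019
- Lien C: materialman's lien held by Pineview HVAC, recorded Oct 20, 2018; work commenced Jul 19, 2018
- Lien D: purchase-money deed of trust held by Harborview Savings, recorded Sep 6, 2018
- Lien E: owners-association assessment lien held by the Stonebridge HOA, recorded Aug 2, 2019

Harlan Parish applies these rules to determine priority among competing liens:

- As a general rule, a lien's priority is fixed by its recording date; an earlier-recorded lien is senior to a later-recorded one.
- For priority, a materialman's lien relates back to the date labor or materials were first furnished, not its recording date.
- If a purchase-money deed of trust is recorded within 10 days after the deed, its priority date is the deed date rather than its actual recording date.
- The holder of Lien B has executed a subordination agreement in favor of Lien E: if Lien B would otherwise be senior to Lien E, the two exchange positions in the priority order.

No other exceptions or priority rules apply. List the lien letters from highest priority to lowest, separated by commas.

C, D, A, E, B

Adjusting effective dates: C relates back to Jul 19, 2018 (work commenced); D relates back to the deed date Sep 5, 2018.
By effective date: C (Jul 19, 2018), D (Sep 5, 2018), A (Jan 8, 2019), B (May 18, 2019), E (Aug 2, 2019).
Because B would otherwise rank above E, the subordination swaps them.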